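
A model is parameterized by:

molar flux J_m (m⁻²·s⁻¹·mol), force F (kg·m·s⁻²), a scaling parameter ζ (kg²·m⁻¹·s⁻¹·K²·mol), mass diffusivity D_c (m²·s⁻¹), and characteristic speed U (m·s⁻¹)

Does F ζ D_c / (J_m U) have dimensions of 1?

Sum the exponent of each base dimension across the product:
  M: −[J_m]_M + [F]_M + [ζ]_M + [D_c]_M − [U]_M = −(0) + (1) + (2) + (0) − (0) = 3
  L: −[J_m]_L + [F]_L + [ζ]_L + [D_c]_L − [U]_L = −(-2) + (1) + (-1) + (2) − (1) = 3
  T: −[J_m]_T + [F]_T + [ζ]_T + [D_c]_T − [U]_T = −(-1) + (-2) + (-1) + (-1) − (-1) = -2
  Θ: −[J_m]_Θ + [F]_Θ + [ζ]_Θ + [D_c]_Θ − [U]_Θ = −(0) + (0) + (2) + (0) − (0) = 2
  N: −[J_m]_N + [F]_N + [ζ]_N + [D_c]_N − [U]_N = −(1) + (0) + (1) + (0) − (0) = 0
Net dimensions [M³ L³ T⁻² Θ²] ≠ [1] — not dimensionless.

no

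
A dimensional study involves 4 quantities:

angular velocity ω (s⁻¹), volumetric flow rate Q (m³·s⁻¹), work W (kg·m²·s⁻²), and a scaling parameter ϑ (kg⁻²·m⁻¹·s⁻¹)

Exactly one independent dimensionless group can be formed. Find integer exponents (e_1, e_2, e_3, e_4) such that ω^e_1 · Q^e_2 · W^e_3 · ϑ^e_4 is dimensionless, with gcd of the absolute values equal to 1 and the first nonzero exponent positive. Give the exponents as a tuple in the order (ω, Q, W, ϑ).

(4, 1, -2, -1)

M: e_1·(0) + e_2·(0) + e_3·(1) + e_4·(-2) = 0
L: e_1·(0) + e_2·(3) + e_3·(2) + e_4·(-1) = 0
T: e_1·(-1) + e_2·(-1) + e_3·(-2) + e_4·(-1) = 0
Solving this homogeneous linear system for the smallest-integer solution (first nonzero entry positive) gives (4, 1, -2, -1).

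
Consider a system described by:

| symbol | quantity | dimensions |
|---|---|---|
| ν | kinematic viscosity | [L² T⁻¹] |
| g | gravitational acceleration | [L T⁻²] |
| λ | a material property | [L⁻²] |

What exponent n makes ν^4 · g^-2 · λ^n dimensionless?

3

Balance the L exponent: (-2)·n from λ, plus 4·(2) − 2·(1) = 6 from the rest, must sum to zero.
-2n + 6 = 0, so n = 3.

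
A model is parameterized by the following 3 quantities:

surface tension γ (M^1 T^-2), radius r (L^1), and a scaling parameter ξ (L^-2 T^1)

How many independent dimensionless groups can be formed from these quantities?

There are 3 variables and 3 base dimensions (M, L, T).
The dimension matrix has rank 3.
Independent dimensionless groups: 3 − 3 = 0.

0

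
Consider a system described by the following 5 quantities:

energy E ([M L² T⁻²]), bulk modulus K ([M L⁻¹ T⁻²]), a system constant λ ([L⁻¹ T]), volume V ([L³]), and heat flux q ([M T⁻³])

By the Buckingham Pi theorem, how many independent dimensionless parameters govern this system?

There are 5 variables and 3 base dimensions (M, L, T).
The dimension matrix has rank 3.
Independent dimensionless groups: 5 − 3 = 2.

2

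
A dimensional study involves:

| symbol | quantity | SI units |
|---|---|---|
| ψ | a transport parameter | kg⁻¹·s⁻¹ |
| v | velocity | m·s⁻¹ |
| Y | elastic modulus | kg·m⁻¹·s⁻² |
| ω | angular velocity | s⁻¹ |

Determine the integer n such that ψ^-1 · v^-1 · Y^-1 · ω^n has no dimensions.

Balance the T exponent: (-1)·n from ω, plus −(-1) − (-1) − (-2) = 4 from the rest, must sum to zero.
−n + 4 = 0, so n = 4.

4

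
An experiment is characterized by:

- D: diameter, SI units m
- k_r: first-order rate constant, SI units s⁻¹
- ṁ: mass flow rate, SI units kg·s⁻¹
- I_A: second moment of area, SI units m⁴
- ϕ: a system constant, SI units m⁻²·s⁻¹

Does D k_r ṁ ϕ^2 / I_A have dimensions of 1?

Sum the exponent of each base dimension across the product:
  M: [D]_M + [k_r]_M + [ṁ]_M − [I_A]_M + 2·[ϕ]_M = (0) + (0) + (1) − (0) + 2·(0) = 1
  L: [D]_L + [k_r]_L + [ṁ]_L − [I_A]_L + 2·[ϕ]_L = (1) + (0) + (0) − (4) + 2·(-2) = -7
  T: [D]_T + [k_r]_T + [ṁ]_T − [I_A]_T + 2·[ϕ]_T = (0) + (-1) + (-1) − (0) + 2·(-1) = -4
Net dimensions [M L⁻⁷ T⁻⁴] ≠ [1] — not dimensionless.

no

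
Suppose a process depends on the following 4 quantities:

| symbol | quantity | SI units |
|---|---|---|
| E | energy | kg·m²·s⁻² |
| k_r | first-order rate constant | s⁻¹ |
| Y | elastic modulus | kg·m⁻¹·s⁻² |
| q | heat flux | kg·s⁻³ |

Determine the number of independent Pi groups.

1

There are 4 variables and 3 base dimensions (M, L, T).
The dimension matrix has rank 3.
Independent dimensionless groups: 4 − 3 = 1.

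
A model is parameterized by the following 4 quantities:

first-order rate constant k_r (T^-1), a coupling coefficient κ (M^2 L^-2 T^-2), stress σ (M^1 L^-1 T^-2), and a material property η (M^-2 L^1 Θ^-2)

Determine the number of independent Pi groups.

There are 4 variables and 4 base dimensions (M, L, T, Θ).
The dimension matrix has rank 3 (less than 4: the dimension vectors are linearly dependent).
Independent dimensionless groups: 4 − 3 = 1.

1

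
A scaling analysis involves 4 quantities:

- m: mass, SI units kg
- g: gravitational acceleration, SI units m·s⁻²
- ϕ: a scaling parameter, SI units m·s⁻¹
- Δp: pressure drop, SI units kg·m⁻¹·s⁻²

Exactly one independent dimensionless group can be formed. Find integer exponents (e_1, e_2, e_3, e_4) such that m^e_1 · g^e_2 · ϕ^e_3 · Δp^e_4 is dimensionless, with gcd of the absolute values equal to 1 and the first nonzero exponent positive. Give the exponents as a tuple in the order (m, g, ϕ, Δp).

(1, 3, -4, -1)

M: e_1·(1) + e_2·(0) + e_3·(0) + e_4·(1) = 0
L: e_1·(0) + e_2·(1) + e_3·(1) + e_4·(-1) = 0
T: e_1·(0) + e_2·(-2) + e_3·(-1) + e_4·(-2) = 0
Solving this homogeneous linear system for the smallest-integer solution (first nonzero entry positive) gives (1, 3, -4, -1).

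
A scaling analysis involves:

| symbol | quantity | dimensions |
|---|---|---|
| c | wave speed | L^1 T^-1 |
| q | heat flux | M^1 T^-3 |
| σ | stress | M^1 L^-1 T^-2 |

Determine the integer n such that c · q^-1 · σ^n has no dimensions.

Balance the M exponent: (1)·n from σ, plus (0) − (1) = -1 from the rest, must sum to zero.
n − 1 = 0, so n = 1.

1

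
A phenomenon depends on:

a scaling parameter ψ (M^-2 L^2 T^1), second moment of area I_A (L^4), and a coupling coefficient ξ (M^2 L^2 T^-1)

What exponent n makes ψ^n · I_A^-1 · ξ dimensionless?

1

Balance the M exponent: (-2)·n from ψ, plus −(0) + (2) = 2 from the rest, must sum to zero.
-2n + 2 = 0, so n = 1.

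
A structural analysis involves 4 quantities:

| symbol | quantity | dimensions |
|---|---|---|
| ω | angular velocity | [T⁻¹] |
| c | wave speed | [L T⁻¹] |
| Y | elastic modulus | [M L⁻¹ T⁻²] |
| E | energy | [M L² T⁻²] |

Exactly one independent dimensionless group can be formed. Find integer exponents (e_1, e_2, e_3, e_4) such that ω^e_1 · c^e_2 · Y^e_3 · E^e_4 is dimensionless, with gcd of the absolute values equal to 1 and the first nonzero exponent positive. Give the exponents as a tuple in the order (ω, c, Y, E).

(3, -3, -1, 1)

M: e_1·(0) + e_2·(0) + e_3·(1) + e_4·(1) = 0
L: e_1·(0) + e_2·(1) + e_3·(-1) + e_4·(2) = 0
T: e_1·(-1) + e_2·(-1) + e_3·(-2) + e_4·(-2) = 0
Solving this homogeneous linear system for the smallest-integer solution (first nonzero entry positive) gives (3, -3, -1, 1).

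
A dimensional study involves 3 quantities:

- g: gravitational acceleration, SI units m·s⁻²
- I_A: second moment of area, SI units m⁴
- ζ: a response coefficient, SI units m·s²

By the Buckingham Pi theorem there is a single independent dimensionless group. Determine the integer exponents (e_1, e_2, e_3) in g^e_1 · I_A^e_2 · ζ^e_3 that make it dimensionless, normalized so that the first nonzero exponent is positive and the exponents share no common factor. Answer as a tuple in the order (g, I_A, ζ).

L: e_1·(1) + e_2·(4) + e_3·(1) = 0
T: e_1·(-2) + e_2·(0) + e_3·(2) = 0
Solving this homogeneous linear system for the smallest-integer solution (first nonzero entry positive) gives (2, -1, 2).

(2, -1, 2)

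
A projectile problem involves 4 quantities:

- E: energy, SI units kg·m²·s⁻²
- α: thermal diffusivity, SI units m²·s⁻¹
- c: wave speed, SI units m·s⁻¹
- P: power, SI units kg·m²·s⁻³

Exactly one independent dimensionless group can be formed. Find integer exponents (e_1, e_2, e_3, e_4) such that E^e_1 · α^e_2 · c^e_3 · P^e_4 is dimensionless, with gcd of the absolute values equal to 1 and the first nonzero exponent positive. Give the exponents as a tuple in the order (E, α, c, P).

(1, -1, 2, -1)

M: e_1·(1) + e_2·(0) + e_3·(0) + e_4·(1) = 0
L: e_1·(2) + e_2·(2) + e_3·(1) + e_4·(2) = 0
T: e_1·(-2) + e_2·(-1) + e_3·(-1) + e_4·(-3) = 0
Solving this homogeneous linear system for the smallest-integer solution (first nonzero entry positive) gives (1, -1, 2, -1).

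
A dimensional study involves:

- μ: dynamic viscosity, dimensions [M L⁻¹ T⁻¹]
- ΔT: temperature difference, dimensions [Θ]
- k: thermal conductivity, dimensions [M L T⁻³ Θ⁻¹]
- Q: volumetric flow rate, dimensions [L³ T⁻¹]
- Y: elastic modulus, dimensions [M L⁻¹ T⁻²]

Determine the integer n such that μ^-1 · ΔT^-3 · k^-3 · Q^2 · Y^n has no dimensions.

Balance the M exponent: (1)·n from Y, plus −(1) − 3·(0) − 3·(1) + 2·(0) = -4 from the rest, must sum to zero.
n − 4 = 0, so n = 4.

4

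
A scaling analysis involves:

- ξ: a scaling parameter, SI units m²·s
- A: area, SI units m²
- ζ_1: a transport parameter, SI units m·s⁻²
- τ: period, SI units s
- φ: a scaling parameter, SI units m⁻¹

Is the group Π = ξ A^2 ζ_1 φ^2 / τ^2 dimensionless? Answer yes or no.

Sum the exponent of each base dimension across the product:
  L: [ξ]_L + 2·[A]_L + [ζ_1]_L − 2·[τ]_L + 2·[φ]_L = (2) + 2·(2) + (1) − 2·(0) + 2·(-1) = 5
  T: [ξ]_T + 2·[A]_T + [ζ_1]_T − 2·[τ]_T + 2·[φ]_T = (1) + 2·(0) + (-2) − 2·(1) + 2·(0) = -3
Net dimensions [L⁵ T⁻³] ≠ [1] — not dimensionless.

no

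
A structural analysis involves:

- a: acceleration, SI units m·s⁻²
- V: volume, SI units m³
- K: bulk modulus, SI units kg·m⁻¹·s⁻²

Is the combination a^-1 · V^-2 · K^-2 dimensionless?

no

Sum the exponent of each base dimension across the product:
  M: −[a]_M − 2·[V]_M − 2·[K]_M = −(0) − 2·(0) − 2·(1) = -2
  L: −[a]_L − 2·[V]_L − 2·[K]_L = −(1) − 2·(3) − 2·(-1) = -5
  T: −[a]_T − 2·[V]_T − 2·[K]_T = −(-2) − 2·(0) − 2·(-2) = 6
Net dimensions [M⁻² L⁻⁵ T⁶] ≠ [1] — not dimensionless.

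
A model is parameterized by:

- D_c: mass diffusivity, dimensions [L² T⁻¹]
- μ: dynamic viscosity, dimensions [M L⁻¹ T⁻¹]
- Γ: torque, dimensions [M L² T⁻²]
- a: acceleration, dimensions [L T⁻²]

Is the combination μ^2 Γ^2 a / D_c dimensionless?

Sum the exponent of each base dimension across the product:
  M: −[D_c]_M + 2·[μ]_M + 2·[Γ]_M + [a]_M = −(0) + 2·(1) + 2·(1) + (0) = 4
  L: −[D_c]_L + 2·[μ]_L + 2·[Γ]_L + [a]_L = −(2) + 2·(-1) + 2·(2) + (1) = 1
  T: −[D_c]_T + 2·[μ]_T + 2·[Γ]_T + [a]_T = −(-1) + 2·(-1) + 2·(-2) + (-2) = -7
Net dimensions [M⁴ L T⁻⁷] ≠ [1] — not dimensionless.

no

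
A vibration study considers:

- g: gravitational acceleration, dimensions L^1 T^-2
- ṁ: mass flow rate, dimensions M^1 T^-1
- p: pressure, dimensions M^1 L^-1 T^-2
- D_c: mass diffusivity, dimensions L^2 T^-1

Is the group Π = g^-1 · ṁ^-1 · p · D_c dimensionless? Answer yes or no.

yes

Sum the exponent of each base dimension across the product:
  M: −[g]_M − [ṁ]_M + [p]_M + [D_c]_M = −(0) − (1) + (1) + (0) = 0
  L: −[g]_L − [ṁ]_L + [p]_L + [D_c]_L = −(1) − (0) + (-1) + (2) = 0
  T: −[g]_T − [ṁ]_T + [p]_T + [D_c]_T = −(-2) − (-1) + (-2) + (-1) = 0
All base exponents vanish — dimensionless.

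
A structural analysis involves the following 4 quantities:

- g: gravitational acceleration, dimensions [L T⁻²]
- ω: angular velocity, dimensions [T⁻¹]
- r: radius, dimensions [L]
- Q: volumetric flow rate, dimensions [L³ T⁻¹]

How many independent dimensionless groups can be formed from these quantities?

2

There are 4 variables and 2 base dimensions (L, T).
The dimension matrix has rank 2.
Independent dimensionless groups: 4 − 2 = 2.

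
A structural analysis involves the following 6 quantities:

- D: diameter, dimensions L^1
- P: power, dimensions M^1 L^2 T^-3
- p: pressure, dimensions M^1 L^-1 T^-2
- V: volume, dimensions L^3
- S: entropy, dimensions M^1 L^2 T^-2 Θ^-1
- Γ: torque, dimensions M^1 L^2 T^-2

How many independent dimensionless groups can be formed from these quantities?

2

There are 6 variables and 4 base dimensions (M, L, T, Θ).
The dimension matrix has rank 4.
Independent dimensionless groups: 6 − 4 = 2.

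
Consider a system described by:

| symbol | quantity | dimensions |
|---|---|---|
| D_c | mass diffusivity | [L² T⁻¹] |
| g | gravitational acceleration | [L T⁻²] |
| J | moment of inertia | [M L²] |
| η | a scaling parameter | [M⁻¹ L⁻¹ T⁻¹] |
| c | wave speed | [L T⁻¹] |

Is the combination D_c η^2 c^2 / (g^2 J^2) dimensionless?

no

Sum the exponent of each base dimension across the product:
  M: [D_c]_M − 2·[g]_M − 2·[J]_M + 2·[η]_M + 2·[c]_M = (0) − 2·(0) − 2·(1) + 2·(-1) + 2·(0) = -4
  L: [D_c]_L − 2·[g]_L − 2·[J]_L + 2·[η]_L + 2·[c]_L = (2) − 2·(1) − 2·(2) + 2·(-1) + 2·(1) = -4
  T: [D_c]_T − 2·[g]_T − 2·[J]_T + 2·[η]_T + 2·[c]_T = (-1) − 2·(-2) − 2·(0) + 2·(-1) + 2·(-1) = -1
Net dimensions [M⁻⁴ L⁻⁴ T⁻¹] ≠ [1] — not dimensionless.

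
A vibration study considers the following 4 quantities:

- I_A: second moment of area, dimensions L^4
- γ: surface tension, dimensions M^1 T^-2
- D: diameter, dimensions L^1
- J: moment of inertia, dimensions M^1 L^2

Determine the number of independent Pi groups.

1

There are 4 variables and 3 base dimensions (M, L, T).
The dimension matrix has rank 3.
Independent dimensionless groups: 4 − 3 = 1.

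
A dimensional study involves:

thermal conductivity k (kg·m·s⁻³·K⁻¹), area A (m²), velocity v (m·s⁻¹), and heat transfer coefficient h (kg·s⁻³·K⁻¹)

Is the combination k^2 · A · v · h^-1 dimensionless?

Sum the exponent of each base dimension across the product:
  M: 2·[k]_M + [A]_M + [v]_M − [h]_M = 2·(1) + (0) + (0) − (1) = 1
  L: 2·[k]_L + [A]_L + [v]_L − [h]_L = 2·(1) + (2) + (1) − (0) = 5
  T: 2·[k]_T + [A]_T + [v]_T − [h]_T = 2·(-3) + (0) + (-1) − (-3) = -4
  Θ: 2·[k]_Θ + [A]_Θ + [v]_Θ − [h]_Θ = 2·(-1) + (0) + (0) − (-1) = -1
Net dimensions [M L⁵ T⁻⁴ Θ⁻¹] ≠ [1] — not dimensionless.

no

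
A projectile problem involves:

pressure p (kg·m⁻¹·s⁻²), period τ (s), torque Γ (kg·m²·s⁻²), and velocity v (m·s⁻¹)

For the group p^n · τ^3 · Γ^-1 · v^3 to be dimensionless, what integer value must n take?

Balance the M exponent: (1)·n from p, plus 3·(0) − (1) + 3·(0) = -1 from the rest, must sum to zero.
n − 1 = 0, so n = 1.

1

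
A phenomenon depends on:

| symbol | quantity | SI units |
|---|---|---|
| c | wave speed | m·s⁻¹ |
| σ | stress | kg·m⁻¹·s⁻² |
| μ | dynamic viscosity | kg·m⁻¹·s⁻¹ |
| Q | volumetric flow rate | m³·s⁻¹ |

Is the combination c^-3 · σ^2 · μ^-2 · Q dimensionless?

Sum the exponent of each base dimension across the product:
  M: −3·[c]_M + 2·[σ]_M − 2·[μ]_M + [Q]_M = −3·(0) + 2·(1) − 2·(1) + (0) = 0
  L: −3·[c]_L + 2·[σ]_L − 2·[μ]_L + [Q]_L = −3·(1) + 2·(-1) − 2·(-1) + (3) = 0
  T: −3·[c]_T + 2·[σ]_T − 2·[μ]_T + [Q]_T = −3·(-1) + 2·(-2) − 2·(-1) + (-1) = 0
All base exponents vanish — dimensionless.

yes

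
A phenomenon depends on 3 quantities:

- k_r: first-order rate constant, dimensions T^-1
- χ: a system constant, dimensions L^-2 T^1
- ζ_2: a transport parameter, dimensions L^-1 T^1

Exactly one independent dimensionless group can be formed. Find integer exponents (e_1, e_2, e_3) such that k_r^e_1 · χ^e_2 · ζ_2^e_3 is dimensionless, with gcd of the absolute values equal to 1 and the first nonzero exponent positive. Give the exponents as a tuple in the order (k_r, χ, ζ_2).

(1, -1, 2)

L: e_1·(0) + e_2·(-2) + e_3·(-1) = 0
T: e_1·(-1) + e_2·(1) + e_3·(1) = 0
Solving this homogeneous linear system for the smallest-integer solution (first nonzero entry positive) gives (1, -1, 2).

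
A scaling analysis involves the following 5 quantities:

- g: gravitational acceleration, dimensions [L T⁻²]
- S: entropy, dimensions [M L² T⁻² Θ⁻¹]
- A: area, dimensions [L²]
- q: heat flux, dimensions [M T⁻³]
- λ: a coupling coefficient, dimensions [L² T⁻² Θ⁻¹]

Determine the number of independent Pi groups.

There are 5 variables and 4 base dimensions (M, L, T, Θ).
The dimension matrix has rank 4.
Independent dimensionless groups: 5 − 4 = 1.

1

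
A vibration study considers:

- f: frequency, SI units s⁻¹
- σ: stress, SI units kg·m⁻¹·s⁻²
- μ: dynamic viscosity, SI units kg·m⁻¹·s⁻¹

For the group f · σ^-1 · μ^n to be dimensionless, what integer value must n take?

1

Balance the M exponent: (1)·n from μ, plus (0) − (1) = -1 from the rest, must sum to zero.
n − 1 = 0, so n = 1.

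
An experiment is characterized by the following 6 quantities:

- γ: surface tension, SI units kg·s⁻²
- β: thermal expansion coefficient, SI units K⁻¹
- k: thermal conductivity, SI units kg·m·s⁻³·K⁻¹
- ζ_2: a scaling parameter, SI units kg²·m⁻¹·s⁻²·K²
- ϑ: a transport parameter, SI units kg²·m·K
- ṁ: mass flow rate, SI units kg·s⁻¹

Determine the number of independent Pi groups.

2

There are 6 variables and 4 base dimensions (M, L, T, Θ).
The dimension matrix has rank 4.
Independent dimensionless groups: 6 − 4 = 2.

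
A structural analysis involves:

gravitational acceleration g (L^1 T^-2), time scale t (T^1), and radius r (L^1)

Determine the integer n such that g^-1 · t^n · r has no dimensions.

-2

Balance the T exponent: (1)·n from t, plus −(-2) + (0) = 2 from the rest, must sum to zero.
n + 2 = 0, so n = -2.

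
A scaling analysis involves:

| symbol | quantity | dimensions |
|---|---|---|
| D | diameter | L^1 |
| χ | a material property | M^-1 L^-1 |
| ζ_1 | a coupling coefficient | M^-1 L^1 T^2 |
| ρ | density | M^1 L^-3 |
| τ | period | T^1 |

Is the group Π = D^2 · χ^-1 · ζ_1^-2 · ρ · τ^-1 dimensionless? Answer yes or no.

no

Sum the exponent of each base dimension across the product:
  M: 2·[D]_M − [χ]_M − 2·[ζ_1]_M + [ρ]_M − [τ]_M = 2·(0) − (-1) − 2·(-1) + (1) − (0) = 4
  L: 2·[D]_L − [χ]_L − 2·[ζ_1]_L + [ρ]_L − [τ]_L = 2·(1) − (-1) − 2·(1) + (-3) − (0) = -2
  T: 2·[D]_T − [χ]_T − 2·[ζ_1]_T + [ρ]_T − [τ]_T = 2·(0) − (0) − 2·(2) + (0) − (1) = -5
Net dimensions [M⁴ L⁻² T⁻⁵] ≠ [1] — not dimensionless.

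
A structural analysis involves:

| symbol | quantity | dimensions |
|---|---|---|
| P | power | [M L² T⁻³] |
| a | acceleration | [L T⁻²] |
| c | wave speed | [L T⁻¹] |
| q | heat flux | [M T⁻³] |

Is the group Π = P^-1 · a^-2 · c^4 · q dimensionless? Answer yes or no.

yes

Sum the exponent of each base dimension across the product:
  M: −[P]_M − 2·[a]_M + 4·[c]_M + [q]_M = −(1) − 2·(0) + 4·(0) + (1) = 0
  L: −[P]_L − 2·[a]_L + 4·[c]_L + [q]_L = −(2) − 2·(1) + 4·(1) + (0) = 0
  T: −[P]_T − 2·[a]_T + 4·[c]_T + [q]_T = −(-3) − 2·(-2) + 4·(-1) + (-3) = 0
All base exponents vanish — dimensionless.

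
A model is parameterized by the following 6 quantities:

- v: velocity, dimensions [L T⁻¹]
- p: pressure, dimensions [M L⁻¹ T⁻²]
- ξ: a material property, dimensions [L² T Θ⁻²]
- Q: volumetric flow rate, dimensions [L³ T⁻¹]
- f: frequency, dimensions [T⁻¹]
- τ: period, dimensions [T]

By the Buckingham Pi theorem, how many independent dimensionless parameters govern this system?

2

There are 6 variables and 4 base dimensions (M, L, T, Θ).
The dimension matrix has rank 4.
Independent dimensionless groups: 6 − 4 = 2.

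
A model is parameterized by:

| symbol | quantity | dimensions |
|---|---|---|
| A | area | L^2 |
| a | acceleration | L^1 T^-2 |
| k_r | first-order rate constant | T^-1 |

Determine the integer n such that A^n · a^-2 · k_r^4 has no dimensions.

Balance the L exponent: (2)·n from A, plus −2·(1) + 4·(0) = -2 from the rest, must sum to zero.
2n − 2 = 0, so n = 1.

1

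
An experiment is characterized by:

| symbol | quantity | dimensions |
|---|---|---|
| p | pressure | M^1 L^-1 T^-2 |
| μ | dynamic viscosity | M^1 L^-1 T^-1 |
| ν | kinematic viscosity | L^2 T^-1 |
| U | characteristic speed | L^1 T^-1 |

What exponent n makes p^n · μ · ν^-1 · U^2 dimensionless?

Balance the M exponent: (1)·n from p, plus (1) − (0) + 2·(0) = 1 from the rest, must sum to zero.
n + 1 = 0, so n = -1.

-1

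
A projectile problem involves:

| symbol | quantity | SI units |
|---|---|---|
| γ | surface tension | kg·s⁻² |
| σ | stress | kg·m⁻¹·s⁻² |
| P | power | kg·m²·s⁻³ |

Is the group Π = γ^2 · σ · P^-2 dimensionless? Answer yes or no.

no

Sum the exponent of each base dimension across the product:
  M: 2·[γ]_M + [σ]_M − 2·[P]_M = 2·(1) + (1) − 2·(1) = 1
  L: 2·[γ]_L + [σ]_L − 2·[P]_L = 2·(0) + (-1) − 2·(2) = -5
  T: 2·[γ]_T + [σ]_T − 2·[P]_T = 2·(-2) + (-2) − 2·(-3) = 0
Net dimensions [M L⁻⁵] ≠ [1] — not dimensionless.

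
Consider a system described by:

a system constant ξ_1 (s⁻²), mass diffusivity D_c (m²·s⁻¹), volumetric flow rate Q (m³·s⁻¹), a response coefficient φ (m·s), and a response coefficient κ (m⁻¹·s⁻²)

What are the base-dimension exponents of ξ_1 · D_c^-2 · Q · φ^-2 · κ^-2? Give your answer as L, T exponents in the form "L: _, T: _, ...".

L: -1, T: 1

Collect each base-dimension exponent across the product:
  L: (0) − 2·(2) + (3) − 2·(1) − 2·(-1) = -1
  T: (-2) − 2·(-1) + (-1) − 2·(1) − 2·(-2) = 1
So the dimensions are [L⁻¹ T].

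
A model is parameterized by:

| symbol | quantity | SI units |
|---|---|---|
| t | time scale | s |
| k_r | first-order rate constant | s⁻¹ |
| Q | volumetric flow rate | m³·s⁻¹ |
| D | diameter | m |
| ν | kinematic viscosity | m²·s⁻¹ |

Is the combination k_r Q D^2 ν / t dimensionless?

Sum the exponent of each base dimension across the product:
  L: −[t]_L + [k_r]_L + [Q]_L + 2·[D]_L + [ν]_L = −(0) + (0) + (3) + 2·(1) + (2) = 7
  T: −[t]_T + [k_r]_T + [Q]_T + 2·[D]_T + [ν]_T = −(1) + (-1) + (-1) + 2·(0) + (-1) = -4
Net dimensions [L⁷ T⁻⁴] ≠ [1] — not dimensionless.

no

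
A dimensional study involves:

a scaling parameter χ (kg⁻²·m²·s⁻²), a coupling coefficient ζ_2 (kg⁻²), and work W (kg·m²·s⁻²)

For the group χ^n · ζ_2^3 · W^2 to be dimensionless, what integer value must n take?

-2

Balance the M exponent: (-2)·n from χ, plus 3·(-2) + 2·(1) = -4 from the rest, must sum to zero.
-2n − 4 = 0, so n = -2.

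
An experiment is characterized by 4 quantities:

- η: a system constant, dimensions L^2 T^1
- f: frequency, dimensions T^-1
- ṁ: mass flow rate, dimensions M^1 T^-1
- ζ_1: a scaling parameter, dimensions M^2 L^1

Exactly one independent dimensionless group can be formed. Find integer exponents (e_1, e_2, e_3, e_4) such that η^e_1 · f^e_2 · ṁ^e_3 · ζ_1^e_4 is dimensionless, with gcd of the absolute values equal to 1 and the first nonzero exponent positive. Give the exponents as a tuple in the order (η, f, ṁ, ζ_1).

(1, -3, 4, -2)

M: e_1·(0) + e_2·(0) + e_3·(1) + e_4·(2) = 0
L: e_1·(2) + e_2·(0) + e_3·(0) + e_4·(1) = 0
T: e_1·(1) + e_2·(-1) + e_3·(-1) + e_4·(0) = 0
Solving this homogeneous linear system for the smallest-integer solution (first nonzero entry positive) gives (1, -3, 4, -2).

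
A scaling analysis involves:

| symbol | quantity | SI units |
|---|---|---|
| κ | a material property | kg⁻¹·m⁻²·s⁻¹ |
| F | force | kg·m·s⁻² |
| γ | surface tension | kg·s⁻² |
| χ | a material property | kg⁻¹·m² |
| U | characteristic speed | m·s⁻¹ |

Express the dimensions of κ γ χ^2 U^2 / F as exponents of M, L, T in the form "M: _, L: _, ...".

M: -3, L: 3, T: -3

Collect each base-dimension exponent across the product:
  M: (-1) − (1) + (1) + 2·(-1) + 2·(0) = -3
  L: (-2) − (1) + (0) + 2·(2) + 2·(1) = 3
  T: (-1) − (-2) + (-2) + 2·(0) + 2·(-1) = -3
So the dimensions are [M⁻³ L³ T⁻³].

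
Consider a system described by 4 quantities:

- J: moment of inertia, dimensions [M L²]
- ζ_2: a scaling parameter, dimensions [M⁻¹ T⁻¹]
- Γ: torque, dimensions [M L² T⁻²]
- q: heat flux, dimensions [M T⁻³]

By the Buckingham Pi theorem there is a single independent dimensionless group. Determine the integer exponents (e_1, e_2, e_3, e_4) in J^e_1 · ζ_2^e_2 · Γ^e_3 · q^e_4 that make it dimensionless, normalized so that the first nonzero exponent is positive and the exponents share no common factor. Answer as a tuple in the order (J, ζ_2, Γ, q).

(2, 1, -2, 1)

M: e_1·(1) + e_2·(-1) + e_3·(1) + e_4·(1) = 0
L: e_1·(2) + e_2·(0) + e_3·(2) + e_4·(0) = 0
T: e_1·(0) + e_2·(-1) + e_3·(-2) + e_4·(-3) = 0
Solving this homogeneous linear system for the smallest-integer solution (first nonzero entry positive) gives (2, 1, -2, 1).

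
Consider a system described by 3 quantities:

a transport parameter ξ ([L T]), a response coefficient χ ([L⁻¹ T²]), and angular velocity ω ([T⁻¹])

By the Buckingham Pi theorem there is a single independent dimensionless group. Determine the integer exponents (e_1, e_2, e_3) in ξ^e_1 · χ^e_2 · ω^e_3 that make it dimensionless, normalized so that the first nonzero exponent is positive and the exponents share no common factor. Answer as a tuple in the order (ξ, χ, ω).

(1, 1, 3)

L: e_1·(1) + e_2·(-1) + e_3·(0) = 0
T: e_1·(1) + e_2·(2) + e_3·(-1) = 0
Solving this homogeneous linear system for the smallest-integer solution (first nonzero entry positive) gives (1, 1, 3).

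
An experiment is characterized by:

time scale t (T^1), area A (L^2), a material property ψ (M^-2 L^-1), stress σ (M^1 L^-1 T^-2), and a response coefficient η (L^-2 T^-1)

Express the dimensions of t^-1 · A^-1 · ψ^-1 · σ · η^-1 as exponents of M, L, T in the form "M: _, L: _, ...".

Collect each base-dimension exponent across the product:
  M: −(0) − (0) − (-2) + (1) − (0) = 3
  L: −(0) − (2) − (-1) + (-1) − (-2) = 0
  T: −(1) − (0) − (0) + (-2) − (-1) = -2
So the dimensions are [M³ T⁻²].

M: 3, L: 0, T: -2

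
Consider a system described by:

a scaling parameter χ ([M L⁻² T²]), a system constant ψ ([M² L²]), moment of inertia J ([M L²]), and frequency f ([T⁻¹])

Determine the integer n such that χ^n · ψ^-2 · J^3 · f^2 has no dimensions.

Balance the M exponent: (1)·n from χ, plus −2·(2) + 3·(1) + 2·(0) = -1 from the rest, must sum to zero.
n − 1 = 0, so n = 1.

1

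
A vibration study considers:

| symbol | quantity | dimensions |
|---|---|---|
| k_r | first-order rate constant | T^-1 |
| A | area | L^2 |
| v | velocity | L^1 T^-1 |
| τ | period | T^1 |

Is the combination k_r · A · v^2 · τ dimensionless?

Sum the exponent of each base dimension across the product:
  L: [k_r]_L + [A]_L + 2·[v]_L + [τ]_L = (0) + (2) + 2·(1) + (0) = 4
  T: [k_r]_T + [A]_T + 2·[v]_T + [τ]_T = (-1) + (0) + 2·(-1) + (1) = -2
Net dimensions [L⁴ T⁻²] ≠ [1] — not dimensionless.

no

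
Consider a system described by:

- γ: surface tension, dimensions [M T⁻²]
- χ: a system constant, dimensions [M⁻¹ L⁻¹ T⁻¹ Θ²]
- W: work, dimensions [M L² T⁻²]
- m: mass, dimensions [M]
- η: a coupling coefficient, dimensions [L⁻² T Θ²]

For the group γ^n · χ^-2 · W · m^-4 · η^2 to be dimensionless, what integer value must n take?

1

Balance the M exponent: (1)·n from γ, plus −2·(-1) + (1) − 4·(1) + 2·(0) = -1 from the rest, must sum to zero.
n − 1 = 0, so n = 1.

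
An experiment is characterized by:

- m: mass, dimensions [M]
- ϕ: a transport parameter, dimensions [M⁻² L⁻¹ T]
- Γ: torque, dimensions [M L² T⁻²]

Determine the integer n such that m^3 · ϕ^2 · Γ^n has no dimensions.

Balance the M exponent: (1)·n from Γ, plus 3·(1) + 2·(-2) = -1 from the rest, must sum to zero.
n − 1 = 0, so n = 1.

1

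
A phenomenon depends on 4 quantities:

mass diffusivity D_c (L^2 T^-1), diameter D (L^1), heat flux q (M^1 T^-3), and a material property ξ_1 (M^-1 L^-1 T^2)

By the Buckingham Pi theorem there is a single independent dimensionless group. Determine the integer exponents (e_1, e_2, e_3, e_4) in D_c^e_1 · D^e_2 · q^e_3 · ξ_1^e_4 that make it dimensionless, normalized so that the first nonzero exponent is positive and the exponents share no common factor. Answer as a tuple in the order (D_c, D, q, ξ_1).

(1, -3, -1, -1)

M: e_1·(0) + e_2·(0) + e_3·(1) + e_4·(-1) = 0
L: e_1·(2) + e_2·(1) + e_3·(0) + e_4·(-1) = 0
T: e_1·(-1) + e_2·(0) + e_3·(-3) + e_4·(2) = 0
Solving this homogeneous linear system for the smallest-integer solution (first nonzero entry positive) gives (1, -3, -1, -1).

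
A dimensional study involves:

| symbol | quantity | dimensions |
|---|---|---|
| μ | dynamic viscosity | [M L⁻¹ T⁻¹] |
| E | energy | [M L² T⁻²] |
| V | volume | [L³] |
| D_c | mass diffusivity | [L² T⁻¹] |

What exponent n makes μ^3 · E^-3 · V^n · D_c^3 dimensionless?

1

Balance the L exponent: (3)·n from V, plus 3·(-1) − 3·(2) + 3·(2) = -3 from the rest, must sum to zero.
3n − 3 = 0, so n = 1.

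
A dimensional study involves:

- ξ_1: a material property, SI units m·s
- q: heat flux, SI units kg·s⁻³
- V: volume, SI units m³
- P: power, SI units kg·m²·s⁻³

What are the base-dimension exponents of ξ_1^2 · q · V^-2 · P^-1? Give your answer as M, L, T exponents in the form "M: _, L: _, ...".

M: 0, L: -6, T: 2

Collect each base-dimension exponent across the product:
  M: 2·(0) + (1) − 2·(0) − (1) = 0
  L: 2·(1) + (0) − 2·(3) − (2) = -6
  T: 2·(1) + (-3) − 2·(0) − (-3) = 2
So the dimensions are [L⁻⁶ T²].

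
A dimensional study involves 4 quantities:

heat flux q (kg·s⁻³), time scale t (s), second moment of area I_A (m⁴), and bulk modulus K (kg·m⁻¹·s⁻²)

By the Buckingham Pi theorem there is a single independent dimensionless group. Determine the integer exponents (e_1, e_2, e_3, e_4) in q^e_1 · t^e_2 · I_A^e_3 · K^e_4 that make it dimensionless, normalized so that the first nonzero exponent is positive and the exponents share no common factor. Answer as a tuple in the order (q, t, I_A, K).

(4, 4, -1, -4)

M: e_1·(1) + e_2·(0) + e_3·(0) + e_4·(1) = 0
L: e_1·(0) + e_2·(0) + e_3·(4) + e_4·(-1) = 0
T: e_1·(-3) + e_2·(1) + e_3·(0) + e_4·(-2) = 0
Solving this homogeneous linear system for the smallest-integer solution (first nonzero entry positive) gives (4, 4, -1, -4).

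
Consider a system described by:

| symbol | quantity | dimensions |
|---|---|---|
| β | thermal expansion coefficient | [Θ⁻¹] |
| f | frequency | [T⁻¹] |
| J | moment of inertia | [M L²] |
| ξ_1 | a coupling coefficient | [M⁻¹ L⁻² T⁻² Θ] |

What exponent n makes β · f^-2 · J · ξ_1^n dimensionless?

Balance the M exponent: (-1)·n from ξ_1, plus (0) − 2·(0) + (1) = 1 from the rest, must sum to zero.
−n + 1 = 0, so n = 1.

1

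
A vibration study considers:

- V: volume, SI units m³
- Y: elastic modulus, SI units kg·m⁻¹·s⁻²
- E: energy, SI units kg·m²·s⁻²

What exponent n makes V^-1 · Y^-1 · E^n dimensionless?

1

Balance the M exponent: (1)·n from E, plus −(0) − (1) = -1 from the rest, must sum to zero.
n − 1 = 0, so n = 1.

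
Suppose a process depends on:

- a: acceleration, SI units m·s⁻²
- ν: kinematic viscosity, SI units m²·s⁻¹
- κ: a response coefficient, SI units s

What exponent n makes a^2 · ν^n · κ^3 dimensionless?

-1

Balance the L exponent: (2)·n from ν, plus 2·(1) + 3·(0) = 2 from the rest, must sum to zero.
2n + 2 = 0, so n = -1.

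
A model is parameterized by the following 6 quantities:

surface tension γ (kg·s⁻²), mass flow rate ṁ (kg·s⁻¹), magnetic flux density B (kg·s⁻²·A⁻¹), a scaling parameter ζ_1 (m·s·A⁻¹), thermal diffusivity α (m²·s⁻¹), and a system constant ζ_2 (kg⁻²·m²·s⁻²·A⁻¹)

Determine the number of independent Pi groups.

There are 6 variables and 4 base dimensions (M, L, T, I).
The dimension matrix has rank 4.
Independent dimensionless groups: 6 − 4 = 2.

2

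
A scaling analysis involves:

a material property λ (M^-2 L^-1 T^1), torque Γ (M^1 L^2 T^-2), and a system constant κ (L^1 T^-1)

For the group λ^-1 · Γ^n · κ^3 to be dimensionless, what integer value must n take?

Balance the M exponent: (1)·n from Γ, plus −(-2) + 3·(0) = 2 from the rest, must sum to zero.
n + 2 = 0, so n = -2.

-2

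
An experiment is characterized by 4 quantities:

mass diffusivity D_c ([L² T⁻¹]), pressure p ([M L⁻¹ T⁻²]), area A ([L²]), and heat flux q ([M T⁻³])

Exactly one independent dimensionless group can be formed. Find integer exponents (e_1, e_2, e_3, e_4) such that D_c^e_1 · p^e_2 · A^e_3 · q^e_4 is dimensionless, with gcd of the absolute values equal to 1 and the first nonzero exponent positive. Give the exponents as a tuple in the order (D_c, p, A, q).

M: e_1·(0) + e_2·(1) + e_3·(0) + e_4·(1) = 0
L: e_1·(2) + e_2·(-1) + e_3·(2) + e_4·(0) = 0
T: e_1·(-1) + e_2·(-2) + e_3·(0) + e_4·(-3) = 0
Solving this homogeneous linear system for the smallest-integer solution (first nonzero entry positive) gives (2, 2, -1, -2).

(2, 2, -1, -2)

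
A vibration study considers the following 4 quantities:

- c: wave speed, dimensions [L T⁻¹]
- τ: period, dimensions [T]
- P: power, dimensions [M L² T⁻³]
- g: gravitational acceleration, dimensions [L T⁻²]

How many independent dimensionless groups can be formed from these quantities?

1

There are 4 variables and 3 base dimensions (M, L, T).
The dimension matrix has rank 3.
Independent dimensionless groups: 4 − 3 = 1.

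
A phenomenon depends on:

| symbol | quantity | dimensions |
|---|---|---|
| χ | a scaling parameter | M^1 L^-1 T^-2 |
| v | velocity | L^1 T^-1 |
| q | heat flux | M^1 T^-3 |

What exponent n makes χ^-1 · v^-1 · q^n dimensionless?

1

Balance the M exponent: (1)·n from q, plus −(1) − (0) = -1 from the rest, must sum to zero.
n − 1 = 0, so n = 1.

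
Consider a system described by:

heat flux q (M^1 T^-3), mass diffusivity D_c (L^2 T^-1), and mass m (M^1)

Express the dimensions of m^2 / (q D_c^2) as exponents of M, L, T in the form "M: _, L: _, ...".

Collect each base-dimension exponent across the product:
  M: −(1) − 2·(0) + 2·(1) = 1
  L: −(0) − 2·(2) + 2·(0) = -4
  T: −(-3) − 2·(-1) + 2·(0) = 5
So the dimensions are [M L⁻⁴ T⁵].

M: 1, L: -4, T: 5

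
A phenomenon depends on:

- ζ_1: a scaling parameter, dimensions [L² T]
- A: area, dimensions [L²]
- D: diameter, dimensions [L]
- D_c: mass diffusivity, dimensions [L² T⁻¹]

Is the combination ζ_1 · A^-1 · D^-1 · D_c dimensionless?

no

Sum the exponent of each base dimension across the product:
  L: [ζ_1]_L − [A]_L − [D]_L + [D_c]_L = (2) − (2) − (1) + (2) = 1
  T: [ζ_1]_T − [A]_T − [D]_T + [D_c]_T = (1) − (0) − (0) + (-1) = 0
Net dimensions [L] ≠ [1] — not dimensionless.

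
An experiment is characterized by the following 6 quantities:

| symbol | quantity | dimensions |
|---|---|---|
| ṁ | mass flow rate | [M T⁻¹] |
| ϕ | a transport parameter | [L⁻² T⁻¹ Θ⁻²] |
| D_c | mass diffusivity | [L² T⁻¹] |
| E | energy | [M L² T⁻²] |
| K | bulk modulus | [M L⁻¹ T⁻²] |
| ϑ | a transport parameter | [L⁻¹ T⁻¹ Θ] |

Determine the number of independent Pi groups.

2

There are 6 variables and 4 base dimensions (M, L, T, Θ).
The dimension matrix has rank 4.
Independent dimensionless groups: 6 − 4 = 2.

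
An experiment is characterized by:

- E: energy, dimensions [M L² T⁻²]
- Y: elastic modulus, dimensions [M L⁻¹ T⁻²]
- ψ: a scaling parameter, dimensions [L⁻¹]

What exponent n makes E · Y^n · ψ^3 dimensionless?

-1

Balance the M exponent: (1)·n from Y, plus (1) + 3·(0) = 1 from the rest, must sum to zero.
n + 1 = 0, so n = -1.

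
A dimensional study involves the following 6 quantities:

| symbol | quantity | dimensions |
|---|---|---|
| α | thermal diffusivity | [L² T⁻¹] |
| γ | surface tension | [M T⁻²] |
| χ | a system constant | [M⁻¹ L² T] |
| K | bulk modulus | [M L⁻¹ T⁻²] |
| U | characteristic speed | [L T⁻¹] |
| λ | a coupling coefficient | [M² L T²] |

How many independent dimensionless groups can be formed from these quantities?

There are 6 variables and 3 base dimensions (M, L, T).
The dimension matrix has rank 3.
Independent dimensionless groups: 6 − 3 = 3.

3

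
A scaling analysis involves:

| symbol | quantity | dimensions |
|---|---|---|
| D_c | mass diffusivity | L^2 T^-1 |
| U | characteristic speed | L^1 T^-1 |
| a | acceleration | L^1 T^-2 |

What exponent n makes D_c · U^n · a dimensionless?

-3

Balance the L exponent: (1)·n from U, plus (2) + (1) = 3 from the rest, must sum to zero.
n + 3 = 0, so n = -3.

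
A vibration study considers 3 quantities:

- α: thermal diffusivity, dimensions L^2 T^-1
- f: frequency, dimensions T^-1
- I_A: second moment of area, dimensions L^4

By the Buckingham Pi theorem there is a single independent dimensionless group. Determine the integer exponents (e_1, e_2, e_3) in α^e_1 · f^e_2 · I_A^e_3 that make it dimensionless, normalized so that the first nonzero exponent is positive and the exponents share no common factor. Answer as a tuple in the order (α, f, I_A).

(2, -2, -1)

L: e_1·(2) + e_2·(0) + e_3·(4) = 0
T: e_1·(-1) + e_2·(-1) + e_3·(0) = 0
Solving this homogeneous linear system for the smallest-integer solution (first nonzero entry positive) gives (2, -2, -1).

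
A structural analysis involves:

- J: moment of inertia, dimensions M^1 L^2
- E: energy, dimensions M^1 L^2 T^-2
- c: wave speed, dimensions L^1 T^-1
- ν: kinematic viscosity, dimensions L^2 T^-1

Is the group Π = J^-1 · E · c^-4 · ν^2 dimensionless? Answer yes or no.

Sum the exponent of each base dimension across the product:
  M: −[J]_M + [E]_M − 4·[c]_M + 2·[ν]_M = −(1) + (1) − 4·(0) + 2·(0) = 0
  L: −[J]_L + [E]_L − 4·[c]_L + 2·[ν]_L = −(2) + (2) − 4·(1) + 2·(2) = 0
  T: −[J]_T + [E]_T − 4·[c]_T + 2·[ν]_T = −(0) + (-2) − 4·(-1) + 2·(-1) = 0
All base exponents vanish — dimensionless.

yes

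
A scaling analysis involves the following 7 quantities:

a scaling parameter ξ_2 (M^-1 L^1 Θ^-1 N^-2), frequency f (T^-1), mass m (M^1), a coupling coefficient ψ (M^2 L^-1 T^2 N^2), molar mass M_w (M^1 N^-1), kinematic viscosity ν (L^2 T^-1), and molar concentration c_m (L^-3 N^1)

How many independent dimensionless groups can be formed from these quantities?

2

There are 7 variables and 5 base dimensions (M, L, T, Θ, N).
The dimension matrix has rank 5.
Independent dimensionless groups: 7 − 5 = 2.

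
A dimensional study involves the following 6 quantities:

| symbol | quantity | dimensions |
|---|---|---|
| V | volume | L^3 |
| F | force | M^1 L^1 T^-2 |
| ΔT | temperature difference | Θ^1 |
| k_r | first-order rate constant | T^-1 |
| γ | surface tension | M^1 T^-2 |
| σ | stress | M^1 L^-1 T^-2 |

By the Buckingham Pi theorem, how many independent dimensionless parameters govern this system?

There are 6 variables and 4 base dimensions (M, L, T, Θ).
The dimension matrix has rank 4.
Independent dimensionless groups: 6 − 4 = 2.

2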